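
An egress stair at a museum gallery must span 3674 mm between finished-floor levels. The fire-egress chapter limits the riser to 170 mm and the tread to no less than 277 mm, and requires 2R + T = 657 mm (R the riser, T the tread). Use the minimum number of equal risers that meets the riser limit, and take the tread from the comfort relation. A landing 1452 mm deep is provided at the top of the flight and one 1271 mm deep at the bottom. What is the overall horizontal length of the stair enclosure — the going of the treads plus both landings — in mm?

3674 / 170 = 21.61, so 22 risers are needed.
R = 3674 ÷ 22 = 167 mm.
Tread T = 657 − 2 × 167 = 323 mm (≥ 277 mm).
Treads = 22 − 1 = 21; going = 21 × 323 = 6783 mm.
Enclosure = 6783 + 1452 + 1271 = 9506 mm.

9506 mm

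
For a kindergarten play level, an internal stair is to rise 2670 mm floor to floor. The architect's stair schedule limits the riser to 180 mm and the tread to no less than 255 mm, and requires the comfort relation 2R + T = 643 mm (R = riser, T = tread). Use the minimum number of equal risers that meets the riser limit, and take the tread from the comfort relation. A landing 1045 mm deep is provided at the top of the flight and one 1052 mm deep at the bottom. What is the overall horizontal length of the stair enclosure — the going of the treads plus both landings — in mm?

6115 mm

At most 180 each: 2670/180 = 14.83, giving 15 risers.
Each riser is 2670/15 = 178 mm (≤ 180 mm).
From 2R + T = 643: T = 643 − 356 = 287 mm.
Going = (15 − 1) × 287 = 4018 mm.
Enclosure = 4018 + 1045 + 1052 = 6115 mm.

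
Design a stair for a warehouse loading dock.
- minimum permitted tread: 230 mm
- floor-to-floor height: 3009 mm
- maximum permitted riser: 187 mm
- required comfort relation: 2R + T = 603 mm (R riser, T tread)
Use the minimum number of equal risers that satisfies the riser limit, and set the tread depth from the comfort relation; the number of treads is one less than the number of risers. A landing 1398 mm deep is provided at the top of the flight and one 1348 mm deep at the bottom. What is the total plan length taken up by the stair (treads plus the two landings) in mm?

3009 / 187 = 16.091 → round up to 17 risers.
R = 3009 ÷ 17 = 177 mm.
T = 603 − 2·177 = 249 mm, which satisfies the 230 mm minimum.
Going = (17 − 1) × 249 = 3984 mm.
Enclosure = 3984 + 1398 + 1348 = 6730 mm.

6730 mm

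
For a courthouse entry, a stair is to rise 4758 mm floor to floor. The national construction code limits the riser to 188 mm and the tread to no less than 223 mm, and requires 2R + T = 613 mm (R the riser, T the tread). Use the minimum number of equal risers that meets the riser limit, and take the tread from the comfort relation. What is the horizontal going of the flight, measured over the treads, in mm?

At most 188 each: 4758/188 = 25.31, giving 26 risers.
Each riser is 4758/26 = 183 mm (≤ 188 mm).
From 2R + T = 613: T = 613 − 366 = 247 mm.
26 risers give 25 treads; going = 25 × 247 = 6175 mm.

6175 mm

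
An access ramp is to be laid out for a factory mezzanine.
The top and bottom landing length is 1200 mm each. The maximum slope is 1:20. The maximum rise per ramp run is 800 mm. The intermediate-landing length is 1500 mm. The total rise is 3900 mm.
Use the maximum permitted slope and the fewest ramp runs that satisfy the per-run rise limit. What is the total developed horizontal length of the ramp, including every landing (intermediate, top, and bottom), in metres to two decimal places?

⌈3900/800⌉ = 5 ramp runs. That means 4 intermediate landings.
Ramp run (horizontal) at 1:20: 3900 × 20 = 78000 mm.
4 intermediate landings contribute 4 × 1500 = 6000 mm.
Top and bottom landings: 2 × 1200 = 2400 mm.
Total = 78000 + 6000 + 2400 = 86400 mm.
= 86.40 m.

86.40 m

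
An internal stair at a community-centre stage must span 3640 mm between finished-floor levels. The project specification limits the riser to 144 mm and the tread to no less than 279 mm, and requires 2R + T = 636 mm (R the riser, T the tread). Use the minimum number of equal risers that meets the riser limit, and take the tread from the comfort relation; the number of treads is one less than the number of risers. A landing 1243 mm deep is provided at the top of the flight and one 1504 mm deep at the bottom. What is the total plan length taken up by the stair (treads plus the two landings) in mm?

11647 mm

⌈3640/144⌉ = 26 risers.
Riser R = 3640 / 26 = 140 mm, within the 144 mm limit.
T = 636 − 2·140 = 356 mm, which satisfies the 279 mm minimum.
Treads = 26 − 1 = 25; going = 25 × 356 = 8900 mm.
Enclosure = 8900 + 1243 + 1504 = 11647 mm.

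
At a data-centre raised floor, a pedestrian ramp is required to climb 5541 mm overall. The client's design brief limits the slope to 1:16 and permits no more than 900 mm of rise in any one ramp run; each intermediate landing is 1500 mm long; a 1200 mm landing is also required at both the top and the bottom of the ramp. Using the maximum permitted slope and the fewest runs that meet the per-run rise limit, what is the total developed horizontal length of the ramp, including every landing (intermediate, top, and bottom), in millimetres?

⌈5541/900⌉ = 7 ramp runs. That means 6 intermediate landings.
Horizontal run for 5541 mm of rise at 1:16 is 5541 × 16 = 88656 mm.
Intermediate landings: 6 × 1500 = 9000 mm.
Top and bottom landings: 2 × 1200 = 2400 mm.
Total = 88656 + 9000 + 2400 = 100056 mm.

100056 mm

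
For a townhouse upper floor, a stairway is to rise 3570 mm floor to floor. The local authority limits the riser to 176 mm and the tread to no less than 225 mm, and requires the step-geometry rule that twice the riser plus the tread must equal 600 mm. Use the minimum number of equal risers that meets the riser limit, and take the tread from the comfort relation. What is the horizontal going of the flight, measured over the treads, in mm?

3570 / 176 = 20.28, so 21 risers are needed.
R = 3570 ÷ 21 = 170 mm.
From 2R + T = 600: T = 600 − 340 = 260 mm.
Treads = 21 − 1 = 20; going = 20 × 260 = 5200 mm.

5200 mm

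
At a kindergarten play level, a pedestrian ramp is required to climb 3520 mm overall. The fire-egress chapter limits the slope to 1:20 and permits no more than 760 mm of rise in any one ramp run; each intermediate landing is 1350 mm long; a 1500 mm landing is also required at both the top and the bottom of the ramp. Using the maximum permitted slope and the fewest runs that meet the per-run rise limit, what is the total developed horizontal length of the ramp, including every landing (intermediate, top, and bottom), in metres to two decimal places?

78.80 m

3520 / 760 = 4.632 → round up to 5 ramp runs. That means 4 intermediate landings.
Horizontal run for 3520 mm of rise at 1:20 is 3520 × 20 = 70400 mm.
4 intermediate landings contribute 4 × 1350 = 5400 mm.
Top and bottom landings: 2 × 1500 = 3000 mm.
Total = 70400 + 5400 + 3000 = 78800 mm.
= 78.80 m.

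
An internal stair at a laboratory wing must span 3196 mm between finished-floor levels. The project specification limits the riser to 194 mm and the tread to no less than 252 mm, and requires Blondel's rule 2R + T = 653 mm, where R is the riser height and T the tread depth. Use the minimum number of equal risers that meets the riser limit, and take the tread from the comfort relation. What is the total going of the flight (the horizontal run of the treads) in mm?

3196 / 194 = 16.474 → round up to 17 risers.
R = 3196 ÷ 17 = 188 mm.
From 2R + T = 653: T = 653 − 376 = 277 mm.
Going = (17 − 1) × 277 = 4432 mm.

4432 mm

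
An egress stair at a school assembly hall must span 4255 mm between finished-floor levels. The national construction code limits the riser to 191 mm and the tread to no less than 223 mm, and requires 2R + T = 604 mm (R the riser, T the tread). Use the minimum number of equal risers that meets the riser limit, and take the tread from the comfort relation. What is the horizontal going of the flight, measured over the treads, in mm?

At most 191 each: 4255/191 = 22.28, giving 23 risers.
Riser R = 4255 / 23 = 185 mm, within the 191 mm limit.
From 2R + T = 604: T = 604 − 370 = 234 mm.
23 risers give 22 treads; going = 22 × 234 = 5148 mm.

5148 mm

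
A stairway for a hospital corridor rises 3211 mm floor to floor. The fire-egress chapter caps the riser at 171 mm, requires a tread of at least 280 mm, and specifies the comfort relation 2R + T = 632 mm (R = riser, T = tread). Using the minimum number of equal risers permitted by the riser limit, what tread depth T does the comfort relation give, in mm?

3211 / 171 = 18.778 → round up to 19 risers.
Each riser is 3211/19 = 169 mm (≤ 171 mm).
Tread T = 632 − 2 × 169 = 294 mm (≥ 280 mm).

294 mm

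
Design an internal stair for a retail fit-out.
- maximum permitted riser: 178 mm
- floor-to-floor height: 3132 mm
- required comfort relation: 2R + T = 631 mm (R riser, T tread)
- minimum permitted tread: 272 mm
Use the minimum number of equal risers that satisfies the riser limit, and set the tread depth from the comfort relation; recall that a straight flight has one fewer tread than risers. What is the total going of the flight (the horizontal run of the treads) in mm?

At most 178 each: 3132/178 = 17.60, giving 18 risers.
R = 3132 ÷ 18 = 174 mm.
T = 631 − 2·174 = 283 mm, which satisfies the 272 mm minimum.
Going = (18 − 1) × 283 = 4811 mm.

4811 mm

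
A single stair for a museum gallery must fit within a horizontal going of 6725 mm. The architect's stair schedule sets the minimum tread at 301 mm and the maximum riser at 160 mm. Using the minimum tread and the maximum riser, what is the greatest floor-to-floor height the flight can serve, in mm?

3680 mm

6725 / 301 = 22.34, so 22 treads fit.
Risers = treads + 1 = 23.
Maximum height = 23 × 160 = 3680 mm.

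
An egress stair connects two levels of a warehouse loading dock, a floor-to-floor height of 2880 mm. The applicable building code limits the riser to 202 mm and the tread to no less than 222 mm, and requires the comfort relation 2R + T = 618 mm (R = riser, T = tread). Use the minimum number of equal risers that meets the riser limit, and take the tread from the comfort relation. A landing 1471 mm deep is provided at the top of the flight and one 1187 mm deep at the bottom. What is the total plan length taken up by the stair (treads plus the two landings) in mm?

5934 mm

2880 / 202 = 14.26, so 15 risers are needed.
Each riser is 2880/15 = 192 mm (≤ 202 mm).
From 2R + T = 618: T = 618 − 384 = 234 mm.
Going = (15 − 1) × 234 = 3276 mm.
Enclosure = 3276 + 1471 + 1187 = 5934 mm.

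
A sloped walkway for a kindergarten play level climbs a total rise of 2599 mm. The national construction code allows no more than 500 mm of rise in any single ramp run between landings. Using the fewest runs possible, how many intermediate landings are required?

5 intermediate landings

⌈2599/500⌉ = 6 ramp runs.
6 runs are separated by 5 intermediate landings.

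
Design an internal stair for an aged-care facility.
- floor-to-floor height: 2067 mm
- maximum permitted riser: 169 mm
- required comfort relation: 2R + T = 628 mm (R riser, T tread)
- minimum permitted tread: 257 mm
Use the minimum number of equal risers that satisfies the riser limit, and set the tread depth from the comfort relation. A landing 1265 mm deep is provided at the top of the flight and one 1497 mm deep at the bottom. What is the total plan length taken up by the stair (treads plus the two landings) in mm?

⌈2067/169⌉ = 13 risers.
Riser R = 2067 / 13 = 159 mm, within the 169 mm limit.
From 2R + T = 628: T = 628 − 318 = 310 mm.
Treads = 13 − 1 = 12; going = 12 × 310 = 3720 mm.
Enclosure = 3720 + 1265 + 1497 = 6482 mm.

6482 mm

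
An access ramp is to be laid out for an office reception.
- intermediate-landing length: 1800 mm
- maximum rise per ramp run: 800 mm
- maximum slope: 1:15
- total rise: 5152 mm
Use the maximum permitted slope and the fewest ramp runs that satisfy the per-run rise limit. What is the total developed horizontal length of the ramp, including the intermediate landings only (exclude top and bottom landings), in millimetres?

⌈5152/800⌉ = 7 ramp runs. That means 6 intermediate landings.
Horizontal run for 5152 mm of rise at 1:15 is 5152 × 15 = 77280 mm.
6 intermediate landings contribute 6 × 1800 = 10800 mm.
Total developed length = 77280 + 10800 = 88080 mm.

88080 mm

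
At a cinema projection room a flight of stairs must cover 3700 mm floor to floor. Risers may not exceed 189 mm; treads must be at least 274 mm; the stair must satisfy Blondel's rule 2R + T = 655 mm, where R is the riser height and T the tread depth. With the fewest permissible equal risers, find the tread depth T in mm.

285 mm

⌈3700/189⌉ = 20 risers.
Each riser is 3700/20 = 185 mm (≤ 189 mm).
From 2R + T = 655: T = 655 − 370 = 285 mm.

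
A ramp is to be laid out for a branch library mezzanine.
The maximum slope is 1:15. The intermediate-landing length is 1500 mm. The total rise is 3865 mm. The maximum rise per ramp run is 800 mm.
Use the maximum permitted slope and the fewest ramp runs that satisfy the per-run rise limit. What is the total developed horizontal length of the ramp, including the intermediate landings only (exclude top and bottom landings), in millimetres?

3865 / 800 = 4.83, so 5 ramp runs are needed. That means 4 intermediate landings.
Horizontal run for 3865 mm of rise at 1:15 is 3865 × 15 = 57975 mm.
Intermediate landings: 4 × 1500 = 6000 mm.
Total developed length = 57975 + 6000 = 63975 mm.

63975 mm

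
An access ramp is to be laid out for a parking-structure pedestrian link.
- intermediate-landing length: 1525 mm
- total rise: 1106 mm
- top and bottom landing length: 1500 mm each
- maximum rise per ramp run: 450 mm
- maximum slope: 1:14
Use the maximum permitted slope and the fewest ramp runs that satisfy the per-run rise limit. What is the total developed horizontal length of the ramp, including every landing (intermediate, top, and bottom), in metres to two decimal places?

21.53 m

⌈1106/450⌉ = 3 ramp runs. That means 2 intermediate landings.
Ramp run (horizontal) at 1:14: 1106 × 14 = 15484 mm.
2 intermediate landings contribute 2 × 1525 = 3050 mm.
Top and bottom landings: 2 × 1500 = 3000 mm.
Total = 15484 + 3050 + 3000 = 21534 mm.
= 21.53 m.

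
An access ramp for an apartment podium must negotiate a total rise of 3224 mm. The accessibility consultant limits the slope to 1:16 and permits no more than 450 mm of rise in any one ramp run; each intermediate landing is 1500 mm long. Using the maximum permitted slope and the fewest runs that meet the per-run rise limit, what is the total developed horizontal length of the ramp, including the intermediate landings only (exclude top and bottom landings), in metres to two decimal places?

At most 450 each: 3224/450 = 7.16, giving 8 ramp runs. That means 7 intermediate landings.
Horizontal run for 3224 mm of rise at 1:16 is 3224 × 16 = 51584 mm.
Intermediate landings: 7 × 1500 = 10500 mm.
Developed length = 51584 + 10500 = 62084 mm.
= 62.08 m.

62.08 m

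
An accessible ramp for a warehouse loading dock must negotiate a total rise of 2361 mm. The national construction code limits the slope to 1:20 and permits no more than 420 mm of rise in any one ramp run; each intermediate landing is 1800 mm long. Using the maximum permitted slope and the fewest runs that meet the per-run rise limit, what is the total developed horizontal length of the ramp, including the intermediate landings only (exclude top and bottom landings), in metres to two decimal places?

⌈2361/420⌉ = 6 ramp runs. That means 5 intermediate landings.
Horizontal run for 2361 mm of rise at 1:20 is 2361 × 20 = 47220 mm.
5 intermediate landings contribute 5 × 1800 = 9000 mm.
Total developed length = 47220 + 9000 = 56220 mm.
= 56.22 m.

56.22 m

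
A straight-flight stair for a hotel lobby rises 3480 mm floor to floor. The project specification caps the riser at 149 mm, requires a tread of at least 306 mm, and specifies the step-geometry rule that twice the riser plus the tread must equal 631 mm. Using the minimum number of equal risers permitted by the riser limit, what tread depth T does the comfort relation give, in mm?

341 mm

⌈3480/149⌉ = 24 risers.
R = 3480 ÷ 24 = 145 mm.
Tread T = 631 − 2 × 145 = 341 mm (≥ 306 mm).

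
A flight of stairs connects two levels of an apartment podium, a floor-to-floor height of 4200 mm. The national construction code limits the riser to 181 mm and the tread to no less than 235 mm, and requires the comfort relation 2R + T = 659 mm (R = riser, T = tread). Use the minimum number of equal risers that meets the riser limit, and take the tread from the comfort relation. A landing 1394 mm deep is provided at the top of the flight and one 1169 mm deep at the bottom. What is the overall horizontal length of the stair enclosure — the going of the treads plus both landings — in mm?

9670 mm

4200 / 181 = 23.20, so 24 risers are needed.
R = 4200 ÷ 24 = 175 mm.
From 2R + T = 659: T = 659 − 350 = 309 mm.
24 risers give 23 treads; going = 23 × 309 = 7107 mm.
Add landings: 7107 + 1394 + 1169 = 9670 mm.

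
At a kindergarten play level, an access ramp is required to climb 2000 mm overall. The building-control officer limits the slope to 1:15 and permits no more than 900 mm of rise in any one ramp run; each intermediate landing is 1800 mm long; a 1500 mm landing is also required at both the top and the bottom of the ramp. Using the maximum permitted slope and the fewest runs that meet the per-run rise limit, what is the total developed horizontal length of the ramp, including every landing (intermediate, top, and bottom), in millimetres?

⌈2000/900⌉ = 3 ramp runs. That means 2 intermediate landings.
Ramp run (horizontal) at 1:15: 2000 × 15 = 30000 mm.
Intermediate landings: 2 × 1800 = 3600 mm.
Top and bottom landings: 2 × 1500 = 3000 mm.
Total = 30000 + 3600 + 3000 = 36600 mm.

36600 mm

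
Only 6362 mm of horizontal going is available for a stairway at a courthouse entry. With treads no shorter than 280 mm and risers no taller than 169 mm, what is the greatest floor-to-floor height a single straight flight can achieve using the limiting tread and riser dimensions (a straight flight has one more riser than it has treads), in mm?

3887 mm

Treads that fit: ⌊6362 / 280⌋ = 22.
Risers = treads + 1 = 23.
Maximum height = 23 × 169 = 3887 mm.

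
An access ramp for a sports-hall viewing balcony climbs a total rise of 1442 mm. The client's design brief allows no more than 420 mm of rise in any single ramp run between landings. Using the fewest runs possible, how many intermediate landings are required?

1442 / 420 = 3.43, so 4 ramp runs are needed.
4 runs are separated by 3 intermediate landings.

3 intermediate landings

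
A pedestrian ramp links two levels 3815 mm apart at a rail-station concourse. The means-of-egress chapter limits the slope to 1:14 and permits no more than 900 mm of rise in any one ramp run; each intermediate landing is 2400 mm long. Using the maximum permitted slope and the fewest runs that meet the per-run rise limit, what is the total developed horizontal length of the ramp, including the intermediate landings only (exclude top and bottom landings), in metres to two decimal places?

3815 / 900 = 4.239 → round up to 5 ramp runs. That means 4 intermediate landings.
Horizontal run for 3815 mm of rise at 1:14 is 3815 × 14 = 53410 mm.
Intermediate landings: 4 × 2400 = 9600 mm.
Total developed length = 53410 + 9600 = 63010 mm.
= 63.01 m.

63.01 m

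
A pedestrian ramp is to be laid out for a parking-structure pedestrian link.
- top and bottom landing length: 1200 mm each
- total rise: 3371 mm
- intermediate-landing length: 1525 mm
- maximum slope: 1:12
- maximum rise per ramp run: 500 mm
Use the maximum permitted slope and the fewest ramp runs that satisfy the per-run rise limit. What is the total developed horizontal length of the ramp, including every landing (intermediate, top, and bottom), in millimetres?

⌈3371/500⌉ = 7 ramp runs. That means 6 intermediate landings.
Ramp run (horizontal) at 1:12: 3371 × 12 = 40452 mm.
6 intermediate landings contribute 6 × 1525 = 9150 mm.
Top and bottom landings: 2 × 1200 = 2400 mm.
Total = 40452 + 9150 + 2400 = 52002 mm.

52002 mm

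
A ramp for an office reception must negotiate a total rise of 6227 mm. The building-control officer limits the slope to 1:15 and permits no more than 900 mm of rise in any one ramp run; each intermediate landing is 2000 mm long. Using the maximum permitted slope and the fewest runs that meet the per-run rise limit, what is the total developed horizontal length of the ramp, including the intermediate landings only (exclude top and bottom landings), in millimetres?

6227 / 900 = 6.919 → round up to 7 ramp runs. That means 6 intermediate landings.
Horizontal run for 6227 mm of rise at 1:15 is 6227 × 15 = 93405 mm.
6 intermediate landings contribute 6 × 2000 = 12000 mm.
Developed length = 93405 + 12000 = 105405 mm.

105405 mm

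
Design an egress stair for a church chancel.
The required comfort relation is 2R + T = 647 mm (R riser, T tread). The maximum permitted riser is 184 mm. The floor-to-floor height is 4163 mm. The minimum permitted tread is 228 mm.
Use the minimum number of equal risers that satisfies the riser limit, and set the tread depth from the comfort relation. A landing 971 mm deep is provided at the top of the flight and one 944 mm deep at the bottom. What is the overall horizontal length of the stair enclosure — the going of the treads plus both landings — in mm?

⌈4163/184⌉ = 23 risers.
R = 4163 ÷ 23 = 181 mm.
Tread T = 647 − 2 × 181 = 285 mm (≥ 228 mm).
Going = (23 − 1) × 285 = 6270 mm.
Add landings: 6270 + 971 + 944 = 8185 mm.

8185 mm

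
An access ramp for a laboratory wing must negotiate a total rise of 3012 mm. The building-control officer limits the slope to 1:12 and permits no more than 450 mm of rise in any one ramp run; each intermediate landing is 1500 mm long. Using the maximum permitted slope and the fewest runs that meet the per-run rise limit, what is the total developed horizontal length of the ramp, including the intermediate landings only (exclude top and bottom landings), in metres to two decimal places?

45.14 m

⌈3012/450⌉ = 7 ramp runs. That means 6 intermediate landings.
Horizontal run for 3012 mm of rise at 1:12 is 3012 × 12 = 36144 mm.
Intermediate landings: 6 × 1500 = 9000 mm.
Developed length = 36144 + 9000 = 45144 mm.
= 45.14 m.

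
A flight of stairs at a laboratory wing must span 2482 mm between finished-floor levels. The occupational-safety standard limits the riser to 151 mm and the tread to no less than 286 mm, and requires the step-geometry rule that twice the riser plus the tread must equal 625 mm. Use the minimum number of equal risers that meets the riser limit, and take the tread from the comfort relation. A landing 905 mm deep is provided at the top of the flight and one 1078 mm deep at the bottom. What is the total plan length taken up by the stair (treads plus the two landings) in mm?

⌈2482/151⌉ = 17 risers.
Each riser is 2482/17 = 146 mm (≤ 151 mm).
Tread T = 625 − 2 × 146 = 333 mm (≥ 286 mm).
Going = (17 − 1) × 333 = 5328 mm.
Enclosure = 5328 + 905 + 1078 = 7311 mm.

7311 mm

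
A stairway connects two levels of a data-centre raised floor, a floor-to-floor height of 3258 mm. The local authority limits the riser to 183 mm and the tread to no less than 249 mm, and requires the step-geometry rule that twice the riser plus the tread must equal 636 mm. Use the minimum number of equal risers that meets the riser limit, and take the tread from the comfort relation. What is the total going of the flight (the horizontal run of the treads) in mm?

4658 mm

At most 183 each: 3258/183 = 17.80, giving 18 risers.
R = 3258 ÷ 18 = 181 mm.
T = 636 − 2·181 = 274 mm, which satisfies the 249 mm minimum.
Treads = 18 − 1 = 17; going = 17 × 274 = 4658 mm.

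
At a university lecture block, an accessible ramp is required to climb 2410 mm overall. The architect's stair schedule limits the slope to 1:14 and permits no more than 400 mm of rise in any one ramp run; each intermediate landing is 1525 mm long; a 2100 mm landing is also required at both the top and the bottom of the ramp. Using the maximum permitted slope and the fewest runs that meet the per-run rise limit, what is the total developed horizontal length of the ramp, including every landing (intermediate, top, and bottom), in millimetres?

⌈2410/400⌉ = 7 ramp runs. That means 6 intermediate landings.
Ramp run (horizontal) at 1:14: 2410 × 14 = 33740 mm.
Intermediate landings: 6 × 1525 = 9150 mm.
Top and bottom landings: 2 × 2100 = 4200 mm.
Total = 33740 + 9150 + 4200 = 47090 mm.

47090 mm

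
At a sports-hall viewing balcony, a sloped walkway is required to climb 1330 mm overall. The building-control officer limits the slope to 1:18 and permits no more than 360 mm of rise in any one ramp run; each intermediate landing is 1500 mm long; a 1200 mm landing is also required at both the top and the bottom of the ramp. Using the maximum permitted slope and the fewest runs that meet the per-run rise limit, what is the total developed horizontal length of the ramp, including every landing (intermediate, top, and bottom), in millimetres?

30840 mm

1330 / 360 = 3.694 → round up to 4 ramp runs. That means 3 intermediate landings.
Ramp run (horizontal) at 1:18: 1330 × 18 = 23940 mm.
Intermediate landings: 3 × 1500 = 4500 mm.
Top and bottom landings: 2 × 1200 = 2400 mm.
Total = 23940 + 4500 + 2400 = 30840 mm.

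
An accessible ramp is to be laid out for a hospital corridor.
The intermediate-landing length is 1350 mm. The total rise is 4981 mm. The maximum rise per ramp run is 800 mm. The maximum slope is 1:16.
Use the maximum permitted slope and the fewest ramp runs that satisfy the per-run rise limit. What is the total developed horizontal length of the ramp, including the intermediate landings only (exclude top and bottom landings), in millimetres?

87796 mm

4981 / 800 = 6.23, so 7 ramp runs are needed. That means 6 intermediate landings.
Ramp run (horizontal) at 1:16: 4981 × 16 = 79696 mm.
Intermediate landings: 6 × 1350 = 8100 mm.
Total developed length = 79696 + 8100 = 87796 mm.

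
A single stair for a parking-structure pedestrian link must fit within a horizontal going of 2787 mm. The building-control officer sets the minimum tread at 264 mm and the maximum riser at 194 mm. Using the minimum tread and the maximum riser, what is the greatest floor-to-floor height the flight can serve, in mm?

2787 / 264 = 10.56, so 10 treads fit.
Risers = treads + 1 = 11.
Maximum height = 11 × 194 = 2134 mm.

2134 mm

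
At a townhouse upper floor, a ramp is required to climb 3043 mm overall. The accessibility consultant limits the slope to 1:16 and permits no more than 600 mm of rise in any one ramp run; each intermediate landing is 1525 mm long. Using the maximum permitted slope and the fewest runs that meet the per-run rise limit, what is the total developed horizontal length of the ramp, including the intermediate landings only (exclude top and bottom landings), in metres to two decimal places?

At most 600 each: 3043/600 = 5.07, giving 6 ramp runs. That means 5 intermediate landings.
Horizontal run for 3043 mm of rise at 1:16 is 3043 × 16 = 48688 mm.
Intermediate landings: 5 × 1525 = 7625 mm.
Developed length = 48688 + 7625 = 56313 mm.
= 56.31 m.

56.31 m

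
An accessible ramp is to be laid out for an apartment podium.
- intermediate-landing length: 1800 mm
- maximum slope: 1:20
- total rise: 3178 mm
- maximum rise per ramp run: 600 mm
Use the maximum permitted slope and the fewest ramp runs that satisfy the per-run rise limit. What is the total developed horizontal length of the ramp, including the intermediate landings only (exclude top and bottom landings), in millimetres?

72560 mm

At most 600 each: 3178/600 = 5.30, giving 6 ramp runs. That means 5 intermediate landings.
Horizontal run for 3178 mm of rise at 1:20 is 3178 × 20 = 63560 mm.
Intermediate landings: 5 × 1800 = 9000 mm.
Developed length = 63560 + 9000 = 72560 mm.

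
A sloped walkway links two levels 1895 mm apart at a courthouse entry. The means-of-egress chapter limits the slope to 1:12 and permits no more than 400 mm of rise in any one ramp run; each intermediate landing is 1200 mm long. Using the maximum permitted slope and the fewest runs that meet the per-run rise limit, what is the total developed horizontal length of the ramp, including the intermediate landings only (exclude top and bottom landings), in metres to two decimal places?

27.54 m

1895 / 400 = 4.74, so 5 ramp runs are needed. That means 4 intermediate landings.
Ramp run (horizontal) at 1:12: 1895 × 12 = 22740 mm.
Intermediate landings: 4 × 1200 = 4800 mm.
Developed length = 22740 + 4800 = 27540 mm.
= 27.54 m.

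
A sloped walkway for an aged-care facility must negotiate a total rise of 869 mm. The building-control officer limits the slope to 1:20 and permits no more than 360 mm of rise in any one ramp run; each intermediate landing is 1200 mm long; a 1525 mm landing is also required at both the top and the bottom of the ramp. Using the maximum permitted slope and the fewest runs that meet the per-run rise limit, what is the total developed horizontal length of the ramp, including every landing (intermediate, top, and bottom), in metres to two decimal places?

22.83 m

869 / 360 = 2.41, so 3 ramp runs are needed. That means 2 intermediate landings.
Ramp run (horizontal) at 1:20: 869 × 20 = 17380 mm.
Intermediate landings: 2 × 1200 = 2400 mm.
Top and bottom landings: 2 × 1525 = 3050 mm.
Total = 17380 + 2400 + 3050 = 22830 mm.
= 22.83 m.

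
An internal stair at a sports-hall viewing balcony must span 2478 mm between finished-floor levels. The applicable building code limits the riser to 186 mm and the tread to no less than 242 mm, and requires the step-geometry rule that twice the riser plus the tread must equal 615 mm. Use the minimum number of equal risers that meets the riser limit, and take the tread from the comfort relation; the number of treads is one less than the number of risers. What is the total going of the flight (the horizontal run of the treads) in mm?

3393 mm

2478 / 186 = 13.323 → round up to 14 risers.
Each riser is 2478/14 = 177 mm (≤ 186 mm).
From 2R + T = 615: T = 615 − 354 = 261 mm.
Going = (14 − 1) × 261 = 3393 mm.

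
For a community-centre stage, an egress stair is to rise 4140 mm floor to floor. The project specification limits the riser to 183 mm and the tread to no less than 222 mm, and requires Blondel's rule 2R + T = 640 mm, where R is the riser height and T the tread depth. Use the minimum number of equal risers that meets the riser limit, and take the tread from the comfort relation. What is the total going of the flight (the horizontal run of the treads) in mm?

6160 mm

At most 183 each: 4140/183 = 22.62, giving 23 risers.
Riser R = 4140 / 23 = 180 mm, within the 183 mm limit.
From 2R + T = 640: T = 640 − 360 = 280 mm.
23 risers give 22 treads; going = 22 × 280 = 6160 mm.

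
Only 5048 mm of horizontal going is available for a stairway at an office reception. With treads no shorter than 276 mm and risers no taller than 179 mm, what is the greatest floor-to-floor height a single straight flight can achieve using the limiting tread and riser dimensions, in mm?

3401 mm

Treads that fit: ⌊5048 / 276⌋ = 18.
Risers = treads + 1 = 19.
Maximum height = 19 × 179 = 3401 mm.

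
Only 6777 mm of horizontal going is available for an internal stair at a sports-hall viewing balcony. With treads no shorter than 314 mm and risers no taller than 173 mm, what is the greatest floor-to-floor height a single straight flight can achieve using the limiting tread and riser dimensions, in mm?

6777 / 314 = 21.58, so 21 treads fit.
Risers = treads + 1 = 22.
Maximum height = 22 × 173 = 3806 mm.

3806 mm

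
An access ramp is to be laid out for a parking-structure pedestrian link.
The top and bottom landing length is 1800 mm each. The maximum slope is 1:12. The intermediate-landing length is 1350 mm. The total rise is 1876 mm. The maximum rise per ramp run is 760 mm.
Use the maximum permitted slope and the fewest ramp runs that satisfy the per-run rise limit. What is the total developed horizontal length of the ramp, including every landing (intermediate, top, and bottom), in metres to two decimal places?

28.81 m

1876 / 760 = 2.47, so 3 ramp runs are needed. That means 2 intermediate landings.
Horizontal run for 1876 mm of rise at 1:12 is 1876 × 12 = 22512 mm.
Intermediate landings: 2 × 1350 = 2700 mm.
Top and bottom landings: 2 × 1800 = 3600 mm.
Total = 22512 + 2700 + 3600 = 28812 mm.
= 28.81 m.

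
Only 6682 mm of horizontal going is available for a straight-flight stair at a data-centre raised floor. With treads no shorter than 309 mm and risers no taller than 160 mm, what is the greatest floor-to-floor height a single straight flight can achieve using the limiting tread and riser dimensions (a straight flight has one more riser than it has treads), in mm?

6682 / 309 = 21.62, so 21 treads fit.
Risers = treads + 1 = 22.
Maximum height = 22 × 160 = 3520 mm.

3520 mm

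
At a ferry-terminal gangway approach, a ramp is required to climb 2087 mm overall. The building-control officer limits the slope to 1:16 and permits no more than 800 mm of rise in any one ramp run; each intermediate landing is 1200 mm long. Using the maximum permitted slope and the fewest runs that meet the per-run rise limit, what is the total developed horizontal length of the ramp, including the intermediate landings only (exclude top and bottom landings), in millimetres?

2087 / 800 = 2.609 → round up to 3 ramp runs. That means 2 intermediate landings.
Horizontal run for 2087 mm of rise at 1:16 is 2087 × 16 = 33392 mm.
Intermediate landings: 2 × 1200 = 2400 mm.
Total developed length = 33392 + 2400 = 35792 mm.

35792 mm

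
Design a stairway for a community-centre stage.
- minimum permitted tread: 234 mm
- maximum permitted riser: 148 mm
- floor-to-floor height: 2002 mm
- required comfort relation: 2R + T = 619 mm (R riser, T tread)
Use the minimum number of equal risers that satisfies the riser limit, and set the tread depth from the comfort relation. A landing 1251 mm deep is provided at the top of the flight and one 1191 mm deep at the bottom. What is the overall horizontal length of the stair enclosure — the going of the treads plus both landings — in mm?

⌈2002/148⌉ = 14 risers.
R = 2002 ÷ 14 = 143 mm.
T = 619 − 2·143 = 333 mm, which satisfies the 234 mm minimum.
Going = (14 − 1) × 333 = 4329 mm.
Add landings: 4329 + 1251 + 1191 = 6771 mm.

6771 mm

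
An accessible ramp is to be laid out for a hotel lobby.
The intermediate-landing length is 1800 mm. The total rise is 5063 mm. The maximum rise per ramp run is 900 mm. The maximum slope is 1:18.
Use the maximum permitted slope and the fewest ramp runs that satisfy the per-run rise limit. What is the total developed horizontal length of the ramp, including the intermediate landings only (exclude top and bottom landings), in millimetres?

5063 / 900 = 5.626 → round up to 6 ramp runs. That means 5 intermediate landings.
Horizontal run for 5063 mm of rise at 1:18 is 5063 × 18 = 91134 mm.
5 intermediate landings contribute 5 × 1800 = 9000 mm.
Developed length = 91134 + 9000 = 100134 mm.

100134 mm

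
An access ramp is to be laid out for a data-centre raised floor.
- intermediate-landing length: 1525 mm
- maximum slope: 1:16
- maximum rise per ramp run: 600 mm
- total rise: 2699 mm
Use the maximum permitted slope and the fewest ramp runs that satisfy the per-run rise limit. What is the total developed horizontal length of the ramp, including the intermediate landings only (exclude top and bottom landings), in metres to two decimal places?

⌈2699/600⌉ = 5 ramp runs. That means 4 intermediate landings.
Ramp run (horizontal) at 1:16: 2699 × 16 = 43184 mm.
4 intermediate landings contribute 4 × 1525 = 6100 mm.
Developed length = 43184 + 6100 = 49284 mm.
= 49.28 m.

49.28 m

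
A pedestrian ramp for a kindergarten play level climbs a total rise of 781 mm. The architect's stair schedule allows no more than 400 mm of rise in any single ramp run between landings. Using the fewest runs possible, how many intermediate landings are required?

1 intermediate landings

781 / 400 = 1.95, so 2 ramp runs are needed.
2 runs are separated by 1 intermediate landings.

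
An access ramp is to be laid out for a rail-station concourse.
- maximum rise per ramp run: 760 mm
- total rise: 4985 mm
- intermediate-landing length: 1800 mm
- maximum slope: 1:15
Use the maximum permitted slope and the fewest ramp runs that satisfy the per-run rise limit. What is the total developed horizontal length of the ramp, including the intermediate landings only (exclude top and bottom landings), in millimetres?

85575 mm

4985 / 760 = 6.56, so 7 ramp runs are needed. That means 6 intermediate landings.
Ramp run (horizontal) at 1:15: 4985 × 15 = 74775 mm.
6 intermediate landings contribute 6 × 1800 = 10800 mm.
Developed length = 74775 + 10800 = 85575 mm.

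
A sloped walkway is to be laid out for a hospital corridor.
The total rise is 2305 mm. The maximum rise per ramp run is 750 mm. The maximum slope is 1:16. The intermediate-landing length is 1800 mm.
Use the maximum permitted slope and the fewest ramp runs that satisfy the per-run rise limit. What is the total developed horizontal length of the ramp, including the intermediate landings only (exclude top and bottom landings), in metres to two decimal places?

At most 750 each: 2305/750 = 3.07, giving 4 ramp runs. That means 3 intermediate landings.
Horizontal run for 2305 mm of rise at 1:16 is 2305 × 16 = 36880 mm.
3 intermediate landings contribute 3 × 1800 = 5400 mm.
Total developed length = 36880 + 5400 = 42280 mm.
= 42.28 m.

42.28 m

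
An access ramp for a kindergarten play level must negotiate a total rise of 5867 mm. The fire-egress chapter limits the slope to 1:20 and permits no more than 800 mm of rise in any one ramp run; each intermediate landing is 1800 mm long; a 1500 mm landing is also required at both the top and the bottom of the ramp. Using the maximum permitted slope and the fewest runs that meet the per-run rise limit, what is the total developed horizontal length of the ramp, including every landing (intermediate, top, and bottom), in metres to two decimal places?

5867 / 800 = 7.334 → round up to 8 ramp runs. That means 7 intermediate landings.
Horizontal run for 5867 mm of rise at 1:20 is 5867 × 20 = 117340 mm.
7 intermediate landings contribute 7 × 1800 = 12600 mm.
Top and bottom landings: 2 × 1500 = 3000 mm.
Total = 117340 + 12600 + 3000 = 132940 mm.
= 132.94 m.

132.94 m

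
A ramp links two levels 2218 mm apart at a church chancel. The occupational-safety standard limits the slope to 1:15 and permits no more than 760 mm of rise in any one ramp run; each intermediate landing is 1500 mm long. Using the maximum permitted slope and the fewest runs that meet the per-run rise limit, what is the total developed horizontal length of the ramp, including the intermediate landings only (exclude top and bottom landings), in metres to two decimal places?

36.27 m

At most 760 each: 2218/760 = 2.92, giving 3 ramp runs. That means 2 intermediate landings.
Horizontal run for 2218 mm of rise at 1:15 is 2218 × 15 = 33270 mm.
Intermediate landings: 2 × 1500 = 3000 mm.
Total developed length = 33270 + 3000 = 36270 mm.
= 36.27 m.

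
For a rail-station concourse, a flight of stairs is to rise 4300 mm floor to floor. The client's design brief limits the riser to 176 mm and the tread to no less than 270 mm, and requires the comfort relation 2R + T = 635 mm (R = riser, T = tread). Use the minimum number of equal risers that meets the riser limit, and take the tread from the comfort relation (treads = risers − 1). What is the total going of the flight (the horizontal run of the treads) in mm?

4300 / 176 = 24.432 → round up to 25 risers.
Each riser is 4300/25 = 172 mm (≤ 176 mm).
Tread T = 635 − 2 × 172 = 291 mm (≥ 270 mm).
Going = (25 − 1) × 291 = 6984 mm.

6984 mm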